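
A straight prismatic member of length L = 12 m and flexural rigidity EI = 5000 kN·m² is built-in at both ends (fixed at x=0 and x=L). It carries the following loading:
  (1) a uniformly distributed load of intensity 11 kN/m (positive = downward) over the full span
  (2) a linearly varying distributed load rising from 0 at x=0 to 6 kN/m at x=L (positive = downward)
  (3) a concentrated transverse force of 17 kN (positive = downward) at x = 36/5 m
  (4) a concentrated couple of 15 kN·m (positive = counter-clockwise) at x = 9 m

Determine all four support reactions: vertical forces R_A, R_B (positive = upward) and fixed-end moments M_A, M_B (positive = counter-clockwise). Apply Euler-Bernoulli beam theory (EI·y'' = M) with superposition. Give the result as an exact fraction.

R_A = 336761/4000 kN, M_A = 370143/2000 kN·m, R_B = 403239/4000 kN, M_B = -414777/2000 kN·m

Load 1 — uniform load w=11 kN/m over full span:
  R_A = wL/2 = 11·12/2 = 66 kN
  M_A = wL²/12 = 11·12²/12 = 132 kN·m
  R_B = wL/2 = 11·12/2 = 66 kN
  M_B = -wL²/12 = -11·12²/12 = -132 kN·m
Load 2 — triangular load w₀=6 kN/m (0→w₀ over full span):
  R_A = 3w₀L/20 = 3·6·12/20 = 54/5 kN
  M_A = w₀L²/30 = 6·12²/30 = 144/5 kN·m
  R_B = 7w₀L/20 = 7·6·12/20 = 126/5 kN
  M_B = -w₀L²/20 = -6·12²/20 = -216/5 kN·m
Load 3 — point force P=17 kN at a=36/5 m (b=L-a=24/5):
  R_A = Pb²(3a+b)/L³ = 17·(24/5)²·(3·(36/5)+(24/5))/12³ = 748/125 kN
  M_A = Pab²/L² = 17·(36/5)·(24/5)²/12² = 2448/125 kN·m
  R_B = Pa²(a+3b)/L³ = 17·(36/5)²·((36/5)+3·(24/5))/12³ = 1377/125 kN
  M_B = -Pa²b/L² = -17·(36/5)²·(24/5)/12² = -3672/125 kN·m
Load 4 — applied couple M₀=15 kN·m at a=9 m (b=L-a=3):
  R_A = 6M₀ab/L³ = 6·15·9·3/12³ = 45/32 kN
  M_A = M₀b(2a-b)/L² = 15·3·(2·9-3)/12² = 75/16 kN·m
  R_B = -6M₀ab/L³ = -6·15·9·3/12³ = -45/32 kN
  M_B = M₀a(2b-a)/L² = 15·9·(2·3-9)/12² = -45/16 kN·m
Superposition: R_A = 336761/4000 kN, M_A = 370143/2000 kN·m, R_B = 403239/4000 kN, M_B = -414777/2000 kN·m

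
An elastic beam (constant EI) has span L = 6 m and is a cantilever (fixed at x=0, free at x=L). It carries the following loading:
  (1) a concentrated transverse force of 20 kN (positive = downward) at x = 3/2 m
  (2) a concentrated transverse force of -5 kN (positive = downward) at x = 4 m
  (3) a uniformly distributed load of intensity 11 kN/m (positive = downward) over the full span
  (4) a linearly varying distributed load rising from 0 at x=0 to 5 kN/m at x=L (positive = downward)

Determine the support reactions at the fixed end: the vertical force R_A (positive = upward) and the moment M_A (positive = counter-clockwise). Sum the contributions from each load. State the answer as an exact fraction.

R_A = 96 kN, M_A = 268 kN·m

Load 1 — point force P=20 kN at a=3/2 m (b=L-a=9/2):
  R_A = P = 20 kN
  M_A = Pa = 20·(3/2) = 30 kN·m
Load 2 — point force P=-5 kN at a=4 m (b=L-a=2):
  R_A = P = (-5) = -5 kN
  M_A = Pa = (-5)·4 = -20 kN·m
Load 3 — uniform load w=11 kN/m over full span:
  R_A = wL = 11·6 = 66 kN
  M_A = wL²/2 = 11·6²/2 = 198 kN·m
Load 4 — triangular load w₀=5 kN/m (0→w₀ over full span):
  R_A = w₀L/2 = 5·6/2 = 15 kN
  M_A = w₀L²/3 = 5·6²/3 = 60 kN·m
Superposition: R_A = 96 kN, M_A = 268 kN·m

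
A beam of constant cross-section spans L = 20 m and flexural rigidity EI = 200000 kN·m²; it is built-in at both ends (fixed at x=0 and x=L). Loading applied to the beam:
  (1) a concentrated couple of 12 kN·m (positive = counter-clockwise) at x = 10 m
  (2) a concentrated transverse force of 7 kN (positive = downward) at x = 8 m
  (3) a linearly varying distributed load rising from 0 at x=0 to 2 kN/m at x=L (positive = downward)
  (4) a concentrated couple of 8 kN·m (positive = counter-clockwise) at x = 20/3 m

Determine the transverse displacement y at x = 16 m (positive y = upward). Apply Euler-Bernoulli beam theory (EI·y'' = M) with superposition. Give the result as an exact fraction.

Load 1 — applied couple M₀=12 kN·m at a=10 m (b=L-a=10):
  y_1 = (R_Ax³/6 - M_Ax²/2 - M₀(x-a)²/2)/EI  [x>a] with R_A=9/10, M_A=3 = ((9/10)·16³/6 - 3·16²/2 - 12·(16-10)²/2)/200000 = 9/125000 m
Load 2 — point force P=7 kN at a=8 m (b=L-a=12):
  y_2 = -Pa²(L-x)²(3bL-(3b+a)(L-x))/(6L³EI)  [x>a] = -7·8²·(20-16)²·(3·12·20-(3·12+8)·(20-16))/(6·20³·200000) = -476/1171875 m
Load 3 — triangular load w₀=2 kN/m (0→w₀ over full span):
  y_3 = -w₀x²(L-x)²(x+2L)/(120LEI) = -2·16²·(20-16)²·(16+2·20)/(120·20·200000) = -224/234375 m
Load 4 — applied couple M₀=8 kN·m at a=20/3 m (b=L-a=40/3):
  y_4 = (R_Ax³/6 - M_Ax²/2 - M₀(x-a)²/2)/EI  [x>a] with R_A=8/15, M_A=0 = ((8/15)·16³/6 - 0·16²/2 - 8·(16-(20/3))²/2)/200000 = 11/140625 m
Superposition: y = Σ y_i = -34079/28125000 m ≈ -0.001212 m

y(16) = -34079/28125000 m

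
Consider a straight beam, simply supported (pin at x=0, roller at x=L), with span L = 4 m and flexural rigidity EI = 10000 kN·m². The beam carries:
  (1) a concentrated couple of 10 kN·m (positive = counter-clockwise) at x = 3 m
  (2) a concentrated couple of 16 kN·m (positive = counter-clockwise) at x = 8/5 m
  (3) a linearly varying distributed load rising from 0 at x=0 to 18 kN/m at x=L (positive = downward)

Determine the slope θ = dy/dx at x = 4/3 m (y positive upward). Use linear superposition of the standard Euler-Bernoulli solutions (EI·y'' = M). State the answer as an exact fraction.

Load 1 — applied couple M₀=10 kN·m at a=3 m (b=L-a=1):
  θ_1 = (M₀x²/(2L)+C₁)/EI  [x≤a] with C₁=M₀(3b²-L²)/(6L)=-65/12 = (10·(4/3)²/(2·4)+(-65/12))/10000 = -23/72000 rad
Load 2 — applied couple M₀=16 kN·m at a=8/5 m (b=L-a=12/5):
  θ_2 = (M₀x²/(2L)+C₁)/EI  [x≤a] with C₁=M₀(3b²-L²)/(6L)=64/75 = (16·(4/3)²/(2·4)+(64/75))/10000 = 62/140625 rad
Load 3 — triangular load w₀=18 kN/m (0→w₀ over full span):
  θ_3 = -w₀(7L⁴-30L²x²+15x⁴)/(360LEI) = -18·(7·4⁴-30·4²·(4/3)²+15·(4/3)⁴)/(360·4·10000) = -104/84375 rad
Superposition: θ = Σ θ_i = -30001/27000000 rad ≈ -0.001111 rad

θ(4/3) = -30001/27000000 rad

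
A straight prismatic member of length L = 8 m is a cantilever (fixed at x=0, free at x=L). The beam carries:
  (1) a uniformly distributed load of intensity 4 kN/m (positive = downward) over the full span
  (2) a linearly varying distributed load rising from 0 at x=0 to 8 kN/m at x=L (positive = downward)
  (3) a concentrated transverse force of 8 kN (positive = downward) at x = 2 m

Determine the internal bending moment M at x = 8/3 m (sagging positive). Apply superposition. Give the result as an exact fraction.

Load 1 — uniform load w=4 kN/m over full span:
  M_1 = -w(L-x)²/2 = -4·(8-(8/3))²/2 = -512/9 kN·m
Load 2 — triangular load w₀=8 kN/m (0→w₀ over full span):
  M_2 = w₀Lx/2 - w₀L²/3 - w₀x³/(6L) = 8·8·(8/3)/2 - 8·8²/3 - 8·(8/3)³/(6·8) = -7168/81 kN·m
Load 3 — point force P=8 kN at a=2 m (b=L-a=6):
  M_3 = 0  [x>a] = 0 kN·m
Superposition: M = Σ M_i = -11776/81 kN·m ≈ -145.382716 kN·m

M(8/3) = -11776/81 kN·m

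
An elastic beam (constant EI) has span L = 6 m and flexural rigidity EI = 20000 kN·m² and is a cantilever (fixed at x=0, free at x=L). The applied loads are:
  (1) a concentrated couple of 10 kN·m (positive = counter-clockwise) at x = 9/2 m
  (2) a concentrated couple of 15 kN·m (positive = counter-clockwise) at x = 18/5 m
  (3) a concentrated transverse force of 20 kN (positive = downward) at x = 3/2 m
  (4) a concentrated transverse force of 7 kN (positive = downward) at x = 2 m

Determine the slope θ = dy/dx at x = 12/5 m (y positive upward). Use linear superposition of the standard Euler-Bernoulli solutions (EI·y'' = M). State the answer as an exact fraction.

Load 1 — applied couple M₀=10 kN·m at a=9/2 m (b=L-a=3/2):
  θ_1 = M₀x/EI  [x≤a] = 10·(12/5)/20000 = 3/2500 rad
Load 2 — applied couple M₀=15 kN·m at a=18/5 m (b=L-a=12/5):
  θ_2 = M₀x/EI  [x≤a] = 15·(12/5)/20000 = 9/5000 rad
Load 3 — point force P=20 kN at a=3/2 m (b=L-a=9/2):
  θ_3 = -Pa²/(2EI)  [x>a] = -20·(3/2)²/(2·20000) = -9/8000 rad
Load 4 — point force P=7 kN at a=2 m (b=L-a=4):
  θ_4 = -Pa²/(2EI)  [x>a] = -7·2²/(2·20000) = -7/10000 rad
Superposition: θ = Σ θ_i = 47/40000 rad ≈ 0.001175 rad

θ(12/5) = 47/40000 rad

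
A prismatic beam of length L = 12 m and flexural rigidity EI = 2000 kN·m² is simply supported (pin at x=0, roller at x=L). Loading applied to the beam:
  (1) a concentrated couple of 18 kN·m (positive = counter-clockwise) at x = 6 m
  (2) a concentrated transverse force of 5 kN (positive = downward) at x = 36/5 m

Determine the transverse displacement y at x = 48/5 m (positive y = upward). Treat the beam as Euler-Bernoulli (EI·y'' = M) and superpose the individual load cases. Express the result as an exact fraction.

y(48/5) = -2673/62500 m

Load 1 — applied couple M₀=18 kN·m at a=6 m (b=L-a=6):
  y_1 = (M₀x³/(6L)-M₀(x-a)²/2+C₁x)/EI  [x>a] with C₁=M₀(3b²-L²)/(6L)=-9 = (18·(48/5)³/(6·12)-18·((48/5)-6)²/2+(-9)·(48/5))/2000 = 567/62500 m
Load 2 — point force P=5 kN at a=36/5 m (b=L-a=24/5):
  y_2 = -Pa(L-x)(2Lx-a²-x²)/(6LEI)  [x>a] = -5·(36/5)·(12-(48/5))·(2·12·(48/5)-(36/5)²-(48/5)²)/(6·12·2000) = -162/3125 m
Superposition: y = Σ y_i = -2673/62500 m ≈ -0.042768 m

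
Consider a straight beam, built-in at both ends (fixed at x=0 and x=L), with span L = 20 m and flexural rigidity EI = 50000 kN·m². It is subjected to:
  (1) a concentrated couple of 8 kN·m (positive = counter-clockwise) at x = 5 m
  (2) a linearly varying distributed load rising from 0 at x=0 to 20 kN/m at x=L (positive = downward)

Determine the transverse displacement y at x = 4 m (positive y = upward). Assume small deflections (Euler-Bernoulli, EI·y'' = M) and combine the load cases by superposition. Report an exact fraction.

Load 1 — applied couple M₀=8 kN·m at a=5 m (b=L-a=15):
  y_1 = (R_Ax³/6 - M_Ax²/2)/EI  [x≤a] with R_A=9/20, M_A=-3/2 = ((9/20)·4³/6 - (-3/2)·4²/2)/50000 = 21/62500 m
Load 2 — triangular load w₀=20 kN/m (0→w₀ over full span):
  y_2 = -w₀x²(L-x)²(x+2L)/(120LEI) = -20·4²·(20-4)²·(4+2·20)/(120·20·50000) = -1408/46875 m
Superposition: y = Σ y_i = -5569/187500 m ≈ -0.029701 m

y(4) = -5569/187500 m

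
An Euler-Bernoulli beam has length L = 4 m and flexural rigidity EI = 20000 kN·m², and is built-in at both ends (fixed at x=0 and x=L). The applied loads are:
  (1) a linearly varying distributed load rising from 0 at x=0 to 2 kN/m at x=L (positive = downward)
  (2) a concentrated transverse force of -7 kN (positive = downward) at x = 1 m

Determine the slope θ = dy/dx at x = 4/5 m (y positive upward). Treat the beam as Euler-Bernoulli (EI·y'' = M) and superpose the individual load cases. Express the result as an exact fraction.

θ(4/5) = 2933/75000000 rad

Load 1 — triangular load w₀=2 kN/m (0→w₀ over full span):
  θ_1 = -w₀(2x(L-x)(L-2x)(x+2L)+x²(L-x)²)/(120LEI) = -2·(2·(4/5)·(4-(4/5))·(4-2·(4/5))·((4/5)+2·4)+(4/5)²·(4-(4/5))²)/(120·4·20000) = -28/1171875 rad
Load 2 — point force P=-7 kN at a=1 m (b=L-a=3):
  θ_2 = -Pb²x(2aL-(3a+b)x)/(2L³EI)  [x≤a] = -(-7)·3²·(4/5)·(2·1·4-(3·1+3)·(4/5))/(2·4³·20000) = 63/1000000 rad
Superposition: θ = Σ θ_i = 2933/75000000 rad ≈ 0.000039 rad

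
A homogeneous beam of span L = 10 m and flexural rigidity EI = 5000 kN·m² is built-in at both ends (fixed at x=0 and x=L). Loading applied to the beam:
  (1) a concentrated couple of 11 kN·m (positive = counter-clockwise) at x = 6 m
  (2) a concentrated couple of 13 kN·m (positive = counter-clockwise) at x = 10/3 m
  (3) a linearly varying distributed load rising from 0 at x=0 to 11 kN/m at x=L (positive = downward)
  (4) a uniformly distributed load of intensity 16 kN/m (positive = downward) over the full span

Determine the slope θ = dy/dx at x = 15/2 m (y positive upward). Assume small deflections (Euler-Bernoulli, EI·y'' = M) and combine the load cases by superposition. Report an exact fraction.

θ(15/2) = 634661/19200000 rad

Load 1 — applied couple M₀=11 kN·m at a=6 m (b=L-a=4):
  θ_1 = (R_Ax²/2 - M_Ax - M₀(x-a))/EI  [x>a] with R_A=198/125, M_A=88/25 = ((198/125)·(15/2)²/2 - (88/25)·(15/2) - 11·((15/2)-6))/5000 = 33/100000 rad
Load 2 — applied couple M₀=13 kN·m at a=10/3 m (b=L-a=20/3):
  θ_2 = (R_Ax²/2 - M_Ax - M₀(x-a))/EI  [x>a] with R_A=26/15, M_A=0 = ((26/15)·(15/2)²/2 - 0·(15/2) - 13·((15/2)-(10/3)))/5000 = -13/12000 rad
Load 3 — triangular load w₀=11 kN/m (0→w₀ over full span):
  θ_3 = -w₀(2x(L-x)(L-2x)(x+2L)+x²(L-x)²)/(120LEI) = -11·(2·(15/2)·(10-(15/2))·(10-2·(15/2))·((15/2)+2·10)+(15/2)²·(10-(15/2))²)/(120·10·5000) = 451/51200 rad
Load 4 — uniform load w=16 kN/m over full span:
  θ_4 = -wx(L-x)(L-2x)/(12EI) = -16·(15/2)·(10-(15/2))·(10-2·(15/2))/(12·5000) = 1/40 rad
Superposition: θ = Σ θ_i = 634661/19200000 rad ≈ 0.033055 rad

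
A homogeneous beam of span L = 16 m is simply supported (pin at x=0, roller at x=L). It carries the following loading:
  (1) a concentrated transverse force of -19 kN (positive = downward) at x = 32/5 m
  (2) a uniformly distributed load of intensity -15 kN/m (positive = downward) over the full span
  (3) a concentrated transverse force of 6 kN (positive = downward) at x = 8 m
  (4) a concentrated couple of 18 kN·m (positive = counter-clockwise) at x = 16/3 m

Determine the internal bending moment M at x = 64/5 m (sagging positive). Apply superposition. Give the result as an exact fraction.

Load 1 — point force P=-19 kN at a=32/5 m (b=L-a=48/5):
  M_1 = Pa(L-x)/L  [x>a] = (-19)·(32/5)·(16-(64/5))/16 = -608/25 kN·m
Load 2 — uniform load w=-15 kN/m over full span:
  M_2 = wx(L-x)/2 = (-15)·(64/5)·(16-(64/5))/2 = -1536/5 kN·m
Load 3 — point force P=6 kN at a=8 m (b=L-a=8):
  M_3 = Pa(L-x)/L  [x>a] = 6·8·(16-(64/5))/16 = 48/5 kN·m
Load 4 — applied couple M₀=18 kN·m at a=16/3 m (b=L-a=32/3):
  M_4 = M₀x/L - M₀  [x>a] = 18·(64/5)/16 - 18 = -18/5 kN·m
Superposition: M = Σ M_i = -8138/25 kN·m ≈ -325.520000 kN·m

M(64/5) = -8138/25 kN·m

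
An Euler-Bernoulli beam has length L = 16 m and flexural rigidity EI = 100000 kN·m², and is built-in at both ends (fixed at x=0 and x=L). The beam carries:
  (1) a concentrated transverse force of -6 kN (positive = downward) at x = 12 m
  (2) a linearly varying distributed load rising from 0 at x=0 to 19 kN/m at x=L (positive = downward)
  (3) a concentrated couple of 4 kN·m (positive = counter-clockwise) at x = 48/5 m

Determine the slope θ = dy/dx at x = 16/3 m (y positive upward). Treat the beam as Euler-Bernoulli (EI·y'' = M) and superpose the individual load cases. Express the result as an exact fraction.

θ(16/3) = -46939/18984375 rad

Load 1 — point force P=-6 kN at a=12 m (b=L-a=4):
  θ_1 = -Pb²x(2aL-(3a+b)x)/(2L³EI)  [x≤a] = -(-6)·4²·(16/3)·(2·12·16-(3·12+4)·(16/3))/(2·16³·100000) = 1/9375 rad
Load 2 — triangular load w₀=19 kN/m (0→w₀ over full span):
  θ_2 = -w₀(2x(L-x)(L-2x)(x+2L)+x²(L-x)²)/(120LEI) = -19·(2·(16/3)·(16-(16/3))·(16-2·(16/3))·((16/3)+2·16)+(16/3)²·(16-(16/3))²)/(120·16·100000) = -9728/3796875 rad
Load 3 — applied couple M₀=4 kN·m at a=48/5 m (b=L-a=32/5):
  θ_3 = (R_Ax²/2 - M_Ax)/EI  [x≤a] with R_A=9/25, M_A=32/25 = ((9/25)·(16/3)²/2 - (32/25)·(16/3))/100000 = -4/234375 rad
Superposition: θ = Σ θ_i = -46939/18984375 rad ≈ -0.002473 rad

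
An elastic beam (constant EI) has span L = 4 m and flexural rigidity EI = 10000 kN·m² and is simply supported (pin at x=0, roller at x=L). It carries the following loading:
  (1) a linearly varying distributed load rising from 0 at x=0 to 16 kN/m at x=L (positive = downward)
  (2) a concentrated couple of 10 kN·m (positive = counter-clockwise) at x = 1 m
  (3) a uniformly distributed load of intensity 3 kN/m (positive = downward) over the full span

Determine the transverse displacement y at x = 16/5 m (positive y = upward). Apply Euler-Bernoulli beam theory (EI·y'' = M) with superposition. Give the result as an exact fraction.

Load 1 — triangular load w₀=16 kN/m (0→w₀ over full span):
  y_1 = -w₀x(7L⁴-10L²x²+3x⁴)/(360LEI) = -16·(16/5)·(7·4⁴-10·4²·(16/5)²+3·(16/5)⁴)/(360·4·10000) = -16256/9765625 m
Load 2 — applied couple M₀=10 kN·m at a=1 m (b=L-a=3):
  y_2 = (M₀x³/(6L)-M₀(x-a)²/2+C₁x)/EI  [x>a] with C₁=M₀(3b²-L²)/(6L)=55/12 = (10·(16/5)³/(6·4)-10·((16/5)-1)²/2+(55/12)·(16/5))/10000 = 103/250000 m
Load 3 — uniform load w=3 kN/m over full span:
  y_3 = -wx(L³-2Lx²+x³)/(24EI) = -3·(16/5)·(4³-2·4·(16/5)²+(16/5)³)/(24·10000) = -232/390625 m
Superposition: y = Σ y_i = -288521/156250000 m ≈ -0.001847 m

y(16/5) = -288521/156250000 m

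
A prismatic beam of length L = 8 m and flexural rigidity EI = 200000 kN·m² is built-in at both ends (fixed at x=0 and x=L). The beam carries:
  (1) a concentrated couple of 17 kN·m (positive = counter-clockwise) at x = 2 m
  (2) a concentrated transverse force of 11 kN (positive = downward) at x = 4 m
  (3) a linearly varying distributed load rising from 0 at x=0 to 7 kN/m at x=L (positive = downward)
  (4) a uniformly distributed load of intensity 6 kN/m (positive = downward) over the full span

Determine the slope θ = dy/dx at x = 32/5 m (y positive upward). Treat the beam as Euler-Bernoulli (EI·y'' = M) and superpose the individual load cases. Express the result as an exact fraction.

θ(32/5) = 1318/5859375 rad

Load 1 — applied couple M₀=17 kN·m at a=2 m (b=L-a=6):
  θ_1 = (R_Ax²/2 - M_Ax - M₀(x-a))/EI  [x>a] with R_A=153/64, M_A=-51/16 = ((153/64)·(32/5)²/2 - (-51/16)·(32/5) - 17·((32/5)-2))/200000 = -17/625000 rad
Load 2 — point force P=11 kN at a=4 m (b=L-a=4):
  θ_2 = Pa²(L-x)(2bL-(3b+a)(L-x))/(2L³EI)  [x>a] = 11·4²·(8-(32/5))·(2·4·8-(3·4+4)·(8-(32/5)))/(2·8³·200000) = 33/625000 rad
Load 3 — triangular load w₀=7 kN/m (0→w₀ over full span):
  θ_3 = -w₀(2x(L-x)(L-2x)(x+2L)+x²(L-x)²)/(120LEI) = -7·(2·(32/5)·(8-(32/5))·(8-2·(32/5))·((32/5)+2·8)+(32/5)²·(8-(32/5))²)/(120·8·200000) = 448/5859375 rad
Load 4 — uniform load w=6 kN/m over full span:
  θ_4 = -wx(L-x)(L-2x)/(12EI) = -6·(32/5)·(8-(32/5))·(8-2·(32/5))/(12·200000) = 48/390625 rad
Superposition: θ = Σ θ_i = 1318/5859375 rad ≈ 0.000225 rad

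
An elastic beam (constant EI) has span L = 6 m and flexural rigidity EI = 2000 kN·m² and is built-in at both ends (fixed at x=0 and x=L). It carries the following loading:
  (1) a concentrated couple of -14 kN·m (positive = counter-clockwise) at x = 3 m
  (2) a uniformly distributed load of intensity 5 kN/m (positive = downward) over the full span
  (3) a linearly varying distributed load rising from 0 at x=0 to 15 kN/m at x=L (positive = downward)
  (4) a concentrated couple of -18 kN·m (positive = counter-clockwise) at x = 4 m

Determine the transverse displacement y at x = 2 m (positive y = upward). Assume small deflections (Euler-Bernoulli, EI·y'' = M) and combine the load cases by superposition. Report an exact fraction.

Load 1 — applied couple M₀=-14 kN·m at a=3 m (b=L-a=3):
  y_1 = (R_Ax³/6 - M_Ax²/2)/EI  [x≤a] with R_A=-7/2, M_A=-7/2 = ((-7/2)·2³/6 - (-7/2)·2²/2)/2000 = 7/6000 m
Load 2 — uniform load w=5 kN/m over full span:
  y_2 = -wx²(L-x)²/(24EI) = -5·2²·(6-2)²/(24·2000) = -1/150 m
Load 3 — triangular load w₀=15 kN/m (0→w₀ over full span):
  y_3 = -w₀x²(L-x)²(x+2L)/(120LEI) = -15·2²·(6-2)²·(2+2·6)/(120·6·2000) = -7/750 m
Load 4 — applied couple M₀=-18 kN·m at a=4 m (b=L-a=2):
  y_4 = (R_Ax³/6 - M_Ax²/2)/EI  [x≤a] with R_A=-4, M_A=-6 = ((-4)·2³/6 - (-6)·2²/2)/2000 = 1/300 m
Superposition: y = Σ y_i = -23/2000 m ≈ -0.011500 m

y(2) = -23/2000 m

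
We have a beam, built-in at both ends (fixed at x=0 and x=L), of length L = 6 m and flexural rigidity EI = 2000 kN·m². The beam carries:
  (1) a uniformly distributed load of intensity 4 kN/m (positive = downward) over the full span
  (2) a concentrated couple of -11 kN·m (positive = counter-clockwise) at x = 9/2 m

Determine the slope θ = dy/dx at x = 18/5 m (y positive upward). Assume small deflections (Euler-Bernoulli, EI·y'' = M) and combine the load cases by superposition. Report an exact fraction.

θ(18/5) = 1233/1000000 rad

Load 1 — uniform load w=4 kN/m over full span:
  θ_1 = -wx(L-x)(L-2x)/(12EI) = -4·(18/5)·(6-(18/5))·(6-2·(18/5))/(12·2000) = 27/15625 rad
Load 2 — applied couple M₀=-11 kN·m at a=9/2 m (b=L-a=3/2):
  θ_2 = (R_Ax²/2 - M_Ax)/EI  [x≤a] with R_A=-33/16, M_A=-55/16 = ((-33/16)·(18/5)²/2 - (-55/16)·(18/5))/2000 = -99/200000 rad
Superposition: θ = Σ θ_i = 1233/1000000 rad ≈ 0.001233 rad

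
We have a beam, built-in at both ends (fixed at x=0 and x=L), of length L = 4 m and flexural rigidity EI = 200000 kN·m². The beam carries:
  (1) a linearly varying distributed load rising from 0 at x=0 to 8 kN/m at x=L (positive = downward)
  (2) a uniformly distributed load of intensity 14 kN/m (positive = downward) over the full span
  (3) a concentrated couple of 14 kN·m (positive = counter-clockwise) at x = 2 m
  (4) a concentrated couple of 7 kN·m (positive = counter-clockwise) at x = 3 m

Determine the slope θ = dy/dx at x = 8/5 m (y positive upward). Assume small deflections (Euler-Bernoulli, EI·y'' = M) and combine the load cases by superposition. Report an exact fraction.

Load 1 — triangular load w₀=8 kN/m (0→w₀ over full span):
  θ_1 = -w₀(2x(L-x)(L-2x)(x+2L)+x²(L-x)²)/(120LEI) = -8·(2·(8/5)·(4-(8/5))·(4-2·(8/5))·((8/5)+2·4)+(8/5)²·(4-(8/5))²)/(120·4·200000) = -12/1953125 rad
Load 2 — uniform load w=14 kN/m over full span:
  θ_2 = -wx(L-x)(L-2x)/(12EI) = -14·(8/5)·(4-(8/5))·(4-2·(8/5))/(12·200000) = -7/390625 rad
Load 3 — applied couple M₀=14 kN·m at a=2 m (b=L-a=2):
  θ_3 = (R_Ax²/2 - M_Ax)/EI  [x≤a] with R_A=21/4, M_A=7/2 = ((21/4)·(8/5)²/2 - (7/2)·(8/5))/200000 = 7/1250000 rad
Load 4 — applied couple M₀=7 kN·m at a=3 m (b=L-a=1):
  θ_4 = (R_Ax²/2 - M_Ax)/EI  [x≤a] with R_A=63/32, M_A=35/16 = ((63/32)·(8/5)²/2 - (35/16)·(8/5))/200000 = -49/10000000 rad
Superposition: θ = Σ θ_i = -5841/250000000 rad ≈ -0.000023 rad

θ(8/5) = -5841/250000000 rad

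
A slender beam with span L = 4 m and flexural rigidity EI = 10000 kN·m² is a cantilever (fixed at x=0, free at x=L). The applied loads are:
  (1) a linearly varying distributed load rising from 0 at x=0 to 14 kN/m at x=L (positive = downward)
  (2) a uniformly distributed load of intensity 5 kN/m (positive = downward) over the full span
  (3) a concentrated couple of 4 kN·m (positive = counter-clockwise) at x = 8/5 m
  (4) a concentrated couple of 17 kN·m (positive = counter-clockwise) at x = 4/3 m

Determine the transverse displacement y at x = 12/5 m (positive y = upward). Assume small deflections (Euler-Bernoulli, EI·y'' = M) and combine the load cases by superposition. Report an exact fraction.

Load 1 — triangular load w₀=14 kN/m (0→w₀ over full span):
  y_1 = (w₀Lx³/12-w₀L²x²/6-w₀x⁵/(120L))/EI = (14·4·(12/5)³/12-14·4²·(12/5)²/6-14·(12/5)⁵/(120·4))/10000 = -149268/9765625 m
Load 2 — uniform load w=5 kN/m over full span:
  y_2 = -wx²(x²-4Lx+6L²)/(24EI) = -5·(12/5)²·((12/5)²-4·4·(12/5)+6·4²)/(24·10000) = -594/78125 m
Load 3 — applied couple M₀=4 kN·m at a=8/5 m (b=L-a=12/5):
  y_3 = M₀a(2x-a)/(2EI)  [x>a] = 4·(8/5)·(2·(12/5)-(8/5))/(2·10000) = 16/15625 m
Load 4 — applied couple M₀=17 kN·m at a=4/3 m (b=L-a=8/3):
  y_4 = M₀a(2x-a)/(2EI)  [x>a] = 17·(4/3)·(2·(12/5)-(4/3))/(2·10000) = 221/56250 m
Superposition: y = Σ y_i = -3152699/175781250 m ≈ -0.017935 m

y(12/5) = -3152699/175781250 m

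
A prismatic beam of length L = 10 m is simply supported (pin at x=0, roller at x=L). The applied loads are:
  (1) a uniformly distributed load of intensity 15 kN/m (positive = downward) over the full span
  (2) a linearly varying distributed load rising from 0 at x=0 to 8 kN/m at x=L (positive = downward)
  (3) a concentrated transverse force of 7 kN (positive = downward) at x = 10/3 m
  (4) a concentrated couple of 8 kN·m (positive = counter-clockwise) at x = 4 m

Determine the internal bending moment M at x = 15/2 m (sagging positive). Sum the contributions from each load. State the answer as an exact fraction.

Load 1 — uniform load w=15 kN/m over full span:
  M_1 = wx(L-x)/2 = 15·(15/2)·(10-(15/2))/2 = 1125/8 kN·m
Load 2 — triangular load w₀=8 kN/m (0→w₀ over full span):
  M_2 = w₀Lx/6 - w₀x³/(6L) = 8·10·(15/2)/6 - 8·(15/2)³/(6·10) = 175/4 kN·m
Load 3 — point force P=7 kN at a=10/3 m (b=L-a=20/3):
  M_3 = Pa(L-x)/L  [x>a] = 7·(10/3)·(10-(15/2))/10 = 35/6 kN·m
Load 4 — applied couple M₀=8 kN·m at a=4 m (b=L-a=6):
  M_4 = M₀x/L - M₀  [x>a] = 8·(15/2)/10 - 8 = -2 kN·m
Superposition: M = Σ M_i = 4517/24 kN·m ≈ 188.208333 kN·m

M(15/2) = 4517/24 kN·m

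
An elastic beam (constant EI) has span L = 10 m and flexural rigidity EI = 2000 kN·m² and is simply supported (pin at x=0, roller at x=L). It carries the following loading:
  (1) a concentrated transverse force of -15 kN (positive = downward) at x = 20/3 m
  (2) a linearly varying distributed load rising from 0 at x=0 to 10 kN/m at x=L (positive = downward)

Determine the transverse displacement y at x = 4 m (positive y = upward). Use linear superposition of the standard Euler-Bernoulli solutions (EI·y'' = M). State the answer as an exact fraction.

y(4) = -6169/33750 m

Load 1 — point force P=-15 kN at a=20/3 m (b=L-a=10/3):
  y_1 = -Pbx(L²-b²-x²)/(6LEI)  [x≤a] = -(-15)·(10/3)·4·(10²-(10/3)²-4²)/(6·10·2000) = 82/675 m
Load 2 — triangular load w₀=10 kN/m (0→w₀ over full span):
  y_2 = -w₀x(7L⁴-10L²x²+3x⁴)/(360LEI) = -10·4·(7·10⁴-10·10²·4²+3·4⁴)/(360·10·2000) = -1141/3750 m
Superposition: y = Σ y_i = -6169/33750 m ≈ -0.182785 m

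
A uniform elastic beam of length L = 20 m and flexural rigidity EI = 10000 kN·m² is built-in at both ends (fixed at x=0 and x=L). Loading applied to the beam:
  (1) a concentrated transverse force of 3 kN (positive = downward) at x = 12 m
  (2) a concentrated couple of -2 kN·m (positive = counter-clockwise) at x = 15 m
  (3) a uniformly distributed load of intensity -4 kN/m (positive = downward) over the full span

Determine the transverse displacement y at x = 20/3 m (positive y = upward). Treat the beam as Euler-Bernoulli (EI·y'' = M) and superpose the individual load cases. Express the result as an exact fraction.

y(20/3) = 303593/2430000 m

Load 1 — point force P=3 kN at a=12 m (b=L-a=8):
  y_1 = -Pb²x²(3aL-(3a+b)x)/(6L³EI)  [x≤a] = -3·8²·(20/3)²·(3·12·20-(3·12+8)·(20/3))/(6·20³·10000) = -128/16875 m
Load 2 — applied couple M₀=-2 kN·m at a=15 m (b=L-a=5):
  y_2 = (R_Ax³/6 - M_Ax²/2)/EI  [x≤a] with R_A=-9/80, M_A=-5/8 = ((-9/80)·(20/3)³/6 - (-5/8)·(20/3)²/2)/10000 = 1/1200 m
Load 3 — uniform load w=-4 kN/m over full span:
  y_3 = -wx²(L-x)²/(24EI) = -(-4)·(20/3)²·(20-(20/3))²/(24·10000) = 32/243 m
Superposition: y = Σ y_i = 303593/2430000 m ≈ 0.124935 m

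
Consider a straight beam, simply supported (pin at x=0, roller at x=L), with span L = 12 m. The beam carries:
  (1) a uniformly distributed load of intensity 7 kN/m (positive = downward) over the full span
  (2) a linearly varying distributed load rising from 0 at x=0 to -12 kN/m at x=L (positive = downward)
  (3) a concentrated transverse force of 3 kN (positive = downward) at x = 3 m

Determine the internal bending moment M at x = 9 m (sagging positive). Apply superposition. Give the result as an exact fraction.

M(9) = 9/4 kN·m

Load 1 — uniform load w=7 kN/m over full span:
  M_1 = wx(L-x)/2 = 7·9·(12-9)/2 = 189/2 kN·m
Load 2 — triangular load w₀=-12 kN/m (0→w₀ over full span):
  M_2 = w₀Lx/6 - w₀x³/(6L) = (-12)·12·9/6 - (-12)·9³/(6·12) = -189/2 kN·m
Load 3 — point force P=3 kN at a=3 m (b=L-a=9):
  M_3 = Pa(L-x)/L  [x>a] = 3·3·(12-9)/12 = 9/4 kN·m
Superposition: M = Σ M_i = 9/4 kN·m ≈ 2.250000 kN·m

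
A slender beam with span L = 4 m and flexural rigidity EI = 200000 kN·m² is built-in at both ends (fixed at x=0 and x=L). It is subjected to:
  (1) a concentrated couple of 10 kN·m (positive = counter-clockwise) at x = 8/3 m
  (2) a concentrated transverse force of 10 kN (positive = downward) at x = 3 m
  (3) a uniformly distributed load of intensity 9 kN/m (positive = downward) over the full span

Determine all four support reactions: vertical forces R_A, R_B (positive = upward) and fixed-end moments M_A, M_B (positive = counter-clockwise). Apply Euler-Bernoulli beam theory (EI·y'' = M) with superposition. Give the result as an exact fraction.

Load 1 — applied couple M₀=10 kN·m at a=8/3 m (b=L-a=4/3):
  R_A = 6M₀ab/L³ = 6·10·(8/3)·(4/3)/4³ = 10/3 kN
  M_A = M₀b(2a-b)/L² = 10·(4/3)·(2·(8/3)-(4/3))/4² = 10/3 kN·m
  R_B = -6M₀ab/L³ = -6·10·(8/3)·(4/3)/4³ = -10/3 kN
  M_B = M₀a(2b-a)/L² = 10·(8/3)·(2·(4/3)-(8/3))/4² = 0 kN·m
Load 2 — point force P=10 kN at a=3 m (b=L-a=1):
  R_A = Pb²(3a+b)/L³ = 10·1²·(3·3+1)/4³ = 25/16 kN
  M_A = Pab²/L² = 10·3·1²/4² = 15/8 kN·m
  R_B = Pa²(a+3b)/L³ = 10·3²·(3+3·1)/4³ = 135/16 kN
  M_B = -Pa²b/L² = -10·3²·1/4² = -45/8 kN·m
Load 3 — uniform load w=9 kN/m over full span:
  R_A = wL/2 = 9·4/2 = 18 kN
  M_A = wL²/12 = 9·4²/12 = 12 kN·m
  R_B = wL/2 = 9·4/2 = 18 kN
  M_B = -wL²/12 = -9·4²/12 = -12 kN·m
Superposition: R_A = 1099/48 kN, M_A = 413/24 kN·m, R_B = 1109/48 kN, M_B = -141/8 kN·m

R_A = 1099/48 kN, M_A = 413/24 kN·m, R_B = 1109/48 kN, M_B = -141/8 kN·m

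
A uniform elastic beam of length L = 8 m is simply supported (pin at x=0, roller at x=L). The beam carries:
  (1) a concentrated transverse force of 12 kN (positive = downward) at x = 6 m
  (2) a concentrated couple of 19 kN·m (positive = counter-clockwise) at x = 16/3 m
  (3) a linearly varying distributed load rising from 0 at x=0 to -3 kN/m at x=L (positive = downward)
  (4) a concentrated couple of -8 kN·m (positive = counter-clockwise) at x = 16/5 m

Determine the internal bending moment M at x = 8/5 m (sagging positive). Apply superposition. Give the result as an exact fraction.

Load 1 — point force P=12 kN at a=6 m (b=L-a=2):
  M_1 = Pbx/L  [x≤a] = 12·2·(8/5)/8 = 24/5 kN·m
Load 2 — applied couple M₀=19 kN·m at a=16/3 m (b=L-a=8/3):
  M_2 = M₀x/L  [x≤a] = 19·(8/5)/8 = 19/5 kN·m
Load 3 — triangular load w₀=-3 kN/m (0→w₀ over full span):
  M_3 = w₀Lx/6 - w₀x³/(6L) = (-3)·8·(8/5)/6 - (-3)·(8/5)³/(6·8) = -768/125 kN·m
Load 4 — applied couple M₀=-8 kN·m at a=16/5 m (b=L-a=24/5):
  M_4 = M₀x/L  [x≤a] = (-8)·(8/5)/8 = -8/5 kN·m
Superposition: M = Σ M_i = 107/125 kN·m ≈ 0.856000 kN·m

M(8/5) = 107/125 kN·m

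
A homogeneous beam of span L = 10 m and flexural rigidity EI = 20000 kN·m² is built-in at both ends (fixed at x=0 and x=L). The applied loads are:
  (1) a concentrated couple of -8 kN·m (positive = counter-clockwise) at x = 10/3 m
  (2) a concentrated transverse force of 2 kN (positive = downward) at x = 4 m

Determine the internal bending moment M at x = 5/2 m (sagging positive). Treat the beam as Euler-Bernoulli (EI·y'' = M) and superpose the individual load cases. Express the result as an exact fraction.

M(5/2) = -173/75 kN·m

Load 1 — applied couple M₀=-8 kN·m at a=10/3 m (b=L-a=20/3):
  M_1 = R_Ax - M_A  [x≤a] with R_A=-16/15, M_A=0 = (-16/15)·(5/2) - 0 = -8/3 kN·m
Load 2 — point force P=2 kN at a=4 m (b=L-a=6):
  M_2 = Pb²(3a+b)x/L³ - Pab²/L²  [x≤a] = 2·6²·(3·4+6)·(5/2)/10³ - 2·4·6²/10² = 9/25 kN·m
Superposition: M = Σ M_i = -173/75 kN·m ≈ -2.306667 kN·m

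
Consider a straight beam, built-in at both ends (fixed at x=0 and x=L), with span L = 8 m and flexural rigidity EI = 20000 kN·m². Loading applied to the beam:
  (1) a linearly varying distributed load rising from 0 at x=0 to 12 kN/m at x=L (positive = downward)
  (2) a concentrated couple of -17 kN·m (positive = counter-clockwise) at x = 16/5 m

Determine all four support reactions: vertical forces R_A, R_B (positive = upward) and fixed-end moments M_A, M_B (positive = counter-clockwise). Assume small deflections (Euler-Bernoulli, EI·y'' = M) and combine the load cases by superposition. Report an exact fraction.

R_A = 567/50 kN, M_A = 589/25 kN·m, R_B = 1833/50 kN, M_B = -1096/25 kN·m

Load 1 — triangular load w₀=12 kN/m (0→w₀ over full span):
  R_A = 3w₀L/20 = 3·12·8/20 = 72/5 kN
  M_A = w₀L²/30 = 12·8²/30 = 128/5 kN·m
  R_B = 7w₀L/20 = 7·12·8/20 = 168/5 kN
  M_B = -w₀L²/20 = -12·8²/20 = -192/5 kN·m
Load 2 — applied couple M₀=-17 kN·m at a=16/5 m (b=L-a=24/5):
  R_A = 6M₀ab/L³ = 6·(-17)·(16/5)·(24/5)/8³ = -153/50 kN
  M_A = M₀b(2a-b)/L² = (-17)·(24/5)·(2·(16/5)-(24/5))/8² = -51/25 kN·m
  R_B = -6M₀ab/L³ = -6·(-17)·(16/5)·(24/5)/8³ = 153/50 kN
  M_B = M₀a(2b-a)/L² = (-17)·(16/5)·(2·(24/5)-(16/5))/8² = -136/25 kN·m
Superposition: R_A = 567/50 kN, M_A = 589/25 kN·m, R_B = 1833/50 kN, M_B = -1096/25 kN·m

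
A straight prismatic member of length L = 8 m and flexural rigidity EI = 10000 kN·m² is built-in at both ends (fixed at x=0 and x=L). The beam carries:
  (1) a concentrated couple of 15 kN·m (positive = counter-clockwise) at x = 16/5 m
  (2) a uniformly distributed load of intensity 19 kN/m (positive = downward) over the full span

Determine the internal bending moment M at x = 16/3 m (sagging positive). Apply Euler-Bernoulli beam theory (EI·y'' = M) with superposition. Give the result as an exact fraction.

M(16/3) = 1412/45 kN·m

Load 1 — applied couple M₀=15 kN·m at a=16/5 m (b=L-a=24/5):
  M_1 = R_Ax - M_A - M₀  [x>a] with R_A=27/10, M_A=9/5 = (27/10)·(16/3) - (9/5) - 15 = -12/5 kN·m
Load 2 — uniform load w=19 kN/m over full span:
  M_2 = wLx/2 - wL²/12 - wx²/2 = 19·8·(16/3)/2 - 19·8²/12 - 19·(16/3)²/2 = 304/9 kN·m
Superposition: M = Σ M_i = 1412/45 kN·m ≈ 31.377778 kN·m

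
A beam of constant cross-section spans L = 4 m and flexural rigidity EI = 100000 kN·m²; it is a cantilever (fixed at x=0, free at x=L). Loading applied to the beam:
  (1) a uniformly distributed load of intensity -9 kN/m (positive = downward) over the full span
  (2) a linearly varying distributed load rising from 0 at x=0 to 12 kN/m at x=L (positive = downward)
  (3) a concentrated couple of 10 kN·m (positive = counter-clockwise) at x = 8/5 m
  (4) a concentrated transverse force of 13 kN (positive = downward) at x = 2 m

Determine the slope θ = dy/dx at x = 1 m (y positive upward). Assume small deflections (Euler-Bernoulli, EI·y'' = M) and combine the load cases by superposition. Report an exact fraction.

Load 1 — uniform load w=-9 kN/m over full span:
  θ_1 = -wx(x²-3Lx+3L²)/(6EI) = -(-9)·1·(1²-3·4·1+3·4²)/(6·100000) = 111/200000 rad
Load 2 — triangular load w₀=12 kN/m (0→w₀ over full span):
  θ_2 = (w₀Lx²/4-w₀L²x/3-w₀x⁴/(24L))/EI = (12·4·1²/4-12·4²·1/3-12·1⁴/(24·4))/100000 = -417/800000 rad
Load 3 — applied couple M₀=10 kN·m at a=8/5 m (b=L-a=12/5):
  θ_3 = M₀x/EI  [x≤a] = 10·1/100000 = 1/10000 rad
Load 4 — point force P=13 kN at a=2 m (b=L-a=2):
  θ_4 = -Px(2a-x)/(2EI)  [x≤a] = -13·1·(2·2-1)/(2·100000) = -39/200000 rad
Superposition: θ = Σ θ_i = -49/800000 rad ≈ -0.000061 rad

θ(1) = -49/800000 rad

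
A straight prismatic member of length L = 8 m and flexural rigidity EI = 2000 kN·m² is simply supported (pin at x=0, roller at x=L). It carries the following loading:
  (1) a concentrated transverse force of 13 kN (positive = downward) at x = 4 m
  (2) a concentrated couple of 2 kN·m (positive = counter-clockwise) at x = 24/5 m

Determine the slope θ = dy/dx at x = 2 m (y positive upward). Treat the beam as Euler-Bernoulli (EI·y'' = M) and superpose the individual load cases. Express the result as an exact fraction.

Load 1 — point force P=13 kN at a=4 m (b=L-a=4):
  θ_1 = -Pb(L²-b²-3x²)/(6LEI)  [x≤a] = -13·4·(8²-4²-3·2²)/(6·8·2000) = -39/2000 rad
Load 2 — applied couple M₀=2 kN·m at a=24/5 m (b=L-a=16/5):
  θ_2 = (M₀x²/(2L)+C₁)/EI  [x≤a] with C₁=M₀(3b²-L²)/(6L)=-104/75 = (2·2²/(2·8)+(-104/75))/2000 = -133/300000 rad
Superposition: θ = Σ θ_i = -5983/300000 rad ≈ -0.019943 rad

θ(2) = -5983/300000 rad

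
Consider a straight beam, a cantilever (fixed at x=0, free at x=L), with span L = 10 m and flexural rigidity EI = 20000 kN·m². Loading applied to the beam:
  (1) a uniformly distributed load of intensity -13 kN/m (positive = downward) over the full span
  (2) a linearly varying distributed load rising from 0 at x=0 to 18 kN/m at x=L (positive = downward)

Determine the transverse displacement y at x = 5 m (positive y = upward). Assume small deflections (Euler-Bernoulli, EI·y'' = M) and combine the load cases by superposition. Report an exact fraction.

Load 1 — uniform load w=-13 kN/m over full span:
  y_1 = -wx²(x²-4Lx+6L²)/(24EI) = -(-13)·5²·(5²-4·10·5+6·10²)/(24·20000) = 221/768 m
Load 2 — triangular load w₀=18 kN/m (0→w₀ over full span):
  y_2 = (w₀Lx³/12-w₀L²x²/6-w₀x⁵/(120L))/EI = (18·10·5³/12-18·10²·5²/6-18·5⁵/(120·10))/20000 = -363/1280 m
Superposition: y = Σ y_i = 1/240 m ≈ 0.004167 m

y(5) = 1/240 m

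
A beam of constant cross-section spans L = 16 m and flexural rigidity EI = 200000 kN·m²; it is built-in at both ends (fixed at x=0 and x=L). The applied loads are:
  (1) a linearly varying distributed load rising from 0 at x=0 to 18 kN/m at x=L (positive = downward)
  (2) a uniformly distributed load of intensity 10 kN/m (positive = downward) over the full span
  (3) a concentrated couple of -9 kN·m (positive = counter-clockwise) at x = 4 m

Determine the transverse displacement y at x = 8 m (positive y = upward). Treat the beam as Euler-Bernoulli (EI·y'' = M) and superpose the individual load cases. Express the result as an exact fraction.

y(8) = -2459/150000 m

Load 1 — triangular load w₀=18 kN/m (0→w₀ over full span):
  y_1 = -w₀x²(L-x)²(x+2L)/(120LEI) = -18·8²·(16-8)²·(8+2·16)/(120·16·200000) = -24/3125 m
Load 2 — uniform load w=10 kN/m over full span:
  y_2 = -wx²(L-x)²/(24EI) = -10·8²·(16-8)²/(24·200000) = -16/1875 m
Load 3 — applied couple M₀=-9 kN·m at a=4 m (b=L-a=12):
  y_3 = (R_Ax³/6 - M_Ax²/2 - M₀(x-a)²/2)/EI  [x>a] with R_A=-81/128, M_A=27/16 = ((-81/128)·8³/6 - (27/16)·8²/2 - (-9)·(8-4)²/2)/200000 = -9/50000 m
Superposition: y = Σ y_i = -2459/150000 m ≈ -0.016393 m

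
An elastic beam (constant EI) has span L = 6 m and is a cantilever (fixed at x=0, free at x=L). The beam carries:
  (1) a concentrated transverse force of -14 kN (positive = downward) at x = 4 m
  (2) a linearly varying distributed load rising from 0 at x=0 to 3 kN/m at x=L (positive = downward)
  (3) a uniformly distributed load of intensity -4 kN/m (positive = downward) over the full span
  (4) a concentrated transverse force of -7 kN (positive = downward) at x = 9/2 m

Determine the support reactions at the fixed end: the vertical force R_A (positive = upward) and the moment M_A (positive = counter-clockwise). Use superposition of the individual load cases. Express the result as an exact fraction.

Load 1 — point force P=-14 kN at a=4 m (b=L-a=2):
  R_A = P = (-14) = -14 kN
  M_A = Pa = (-14)·4 = -56 kN·m
Load 2 — triangular load w₀=3 kN/m (0→w₀ over full span):
  R_A = w₀L/2 = 3·6/2 = 9 kN
  M_A = w₀L²/3 = 3·6²/3 = 36 kN·m
Load 3 — uniform load w=-4 kN/m over full span:
  R_A = wL = (-4)·6 = -24 kN
  M_A = wL²/2 = (-4)·6²/2 = -72 kN·m
Load 4 — point force P=-7 kN at a=9/2 m (b=L-a=3/2):
  R_A = P = (-7) = -7 kN
  M_A = Pa = (-7)·(9/2) = -63/2 kN·m
Superposition: R_A = -36 kN, M_A = -247/2 kN·m

R_A = -36 kN, M_A = -247/2 kN·m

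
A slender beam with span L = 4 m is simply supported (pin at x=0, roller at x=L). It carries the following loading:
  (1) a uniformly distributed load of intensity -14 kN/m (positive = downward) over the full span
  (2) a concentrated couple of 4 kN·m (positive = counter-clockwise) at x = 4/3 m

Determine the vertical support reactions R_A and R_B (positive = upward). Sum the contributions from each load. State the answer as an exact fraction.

R_A = -27 kN, R_B = -29 kN

Load 1 — uniform load w=-14 kN/m over full span:
  R_A = wL/2 = (-14)·4/2 = -28 kN
  R_B = wL/2 = (-14)·4/2 = -28 kN
Load 2 — applied couple M₀=4 kN·m at a=4/3 m (b=L-a=8/3):
  R_A = M₀/L = 4/4 = 1 kN
  R_B = -M₀/L = -4/4 = -1 kN
Superposition: R_A = -27 kN, R_B = -29 kN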